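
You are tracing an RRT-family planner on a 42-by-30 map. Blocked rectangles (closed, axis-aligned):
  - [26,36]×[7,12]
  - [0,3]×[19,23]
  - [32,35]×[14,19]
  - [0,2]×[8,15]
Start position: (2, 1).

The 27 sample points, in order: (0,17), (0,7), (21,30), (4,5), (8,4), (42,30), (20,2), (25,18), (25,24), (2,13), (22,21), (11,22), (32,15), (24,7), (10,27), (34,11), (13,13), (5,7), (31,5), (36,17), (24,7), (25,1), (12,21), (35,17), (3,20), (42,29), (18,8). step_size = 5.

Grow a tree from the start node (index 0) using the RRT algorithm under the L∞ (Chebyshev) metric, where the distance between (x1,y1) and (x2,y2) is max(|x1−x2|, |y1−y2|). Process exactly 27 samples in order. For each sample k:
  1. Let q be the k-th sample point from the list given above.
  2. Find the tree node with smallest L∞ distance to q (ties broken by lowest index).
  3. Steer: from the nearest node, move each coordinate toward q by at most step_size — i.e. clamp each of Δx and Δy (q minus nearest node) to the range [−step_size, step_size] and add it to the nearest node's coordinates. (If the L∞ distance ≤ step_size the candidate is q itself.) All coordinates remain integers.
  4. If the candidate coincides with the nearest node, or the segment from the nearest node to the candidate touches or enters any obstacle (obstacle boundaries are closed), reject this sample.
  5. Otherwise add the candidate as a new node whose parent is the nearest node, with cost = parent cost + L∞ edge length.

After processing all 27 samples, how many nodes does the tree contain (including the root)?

1. q=(0,17) nearest=0 d=16 new=(0,6) → add node 1 parent=0 cost=5
2. q=(0,7) nearest=1 d=1 new=(0,7) → add node 2 parent=1 cost=6
3. q=(21,30) nearest=2 d=23 new=(5,12) → blocked by [0,2]×[8,15], reject
4. q=(4,5) nearest=0 d=4 new=(4,5) → add node 3 parent=0 cost=4
5. q=(8,4) nearest=3 d=4 new=(8,4) → add node 4 parent=3 cost=8
6. q=(42,30) nearest=4 d=34 new=(13,9) → add node 5 parent=4 cost=13
7. q=(20,2) nearest=5 d=7 new=(18,4) → add node 6 parent=5 cost=18
8. q=(25,18) nearest=5 d=12 new=(18,14) → add node 7 parent=5 cost=18
9. q=(25,24) nearest=7 d=10 new=(23,19) → add node 8 parent=7 cost=23
10. q=(2,13) nearest=2 d=6 new=(2,12) → blocked by [0,2]×[8,15], reject
11. q=(22,21) nearest=8 d=2 new=(22,21) → add node 9 parent=8 cost=25
12. q=(11,22) nearest=7 d=8 new=(13,19) → add node 10 parent=7 cost=23
13. q=(32,15) nearest=8 d=9 new=(28,15) → add node 11 parent=8 cost=28
14. q=(24,7) nearest=6 d=6 new=(23,7) → add node 12 parent=6 cost=23
15. q=(10,27) nearest=10 d=8 new=(10,24) → add node 13 parent=10 cost=28
16. q=(34,11) nearest=11 d=6 new=(33,11) → blocked by [26,36]×[7,12], reject
17. q=(13,13) nearest=5 d=4 new=(13,13) → add node 14 parent=5 cost=17
18. q=(5,7) nearest=3 d=2 new=(5,7) → add node 15 parent=3 cost=6
19. q=(31,5) nearest=12 d=8 new=(28,5) → add node 16 parent=12 cost=28
20. q=(36,17) nearest=11 d=8 new=(33,17) → blocked by [32,35]×[14,19], reject
21. q=(24,7) nearest=12 d=1 new=(24,7) → add node 17 parent=12 cost=24
22. q=(25,1) nearest=16 d=4 new=(25,1) → add node 18 parent=16 cost=32
23. q=(12,21) nearest=10 d=2 new=(12,21) → add node 19 parent=10 cost=25
24. q=(35,17) nearest=11 d=7 new=(33,17) → blocked by [32,35]×[14,19], reject
25. q=(3,20) nearest=13 d=7 new=(5,20) → add node 20 parent=13 cost=33
26. q=(42,29) nearest=11 d=14 new=(33,20) → blocked by [32,35]×[14,19], reject
27. q=(18,8) nearest=6 d=4 new=(18,8) → add node 21 parent=6 cost=22

Node count: 22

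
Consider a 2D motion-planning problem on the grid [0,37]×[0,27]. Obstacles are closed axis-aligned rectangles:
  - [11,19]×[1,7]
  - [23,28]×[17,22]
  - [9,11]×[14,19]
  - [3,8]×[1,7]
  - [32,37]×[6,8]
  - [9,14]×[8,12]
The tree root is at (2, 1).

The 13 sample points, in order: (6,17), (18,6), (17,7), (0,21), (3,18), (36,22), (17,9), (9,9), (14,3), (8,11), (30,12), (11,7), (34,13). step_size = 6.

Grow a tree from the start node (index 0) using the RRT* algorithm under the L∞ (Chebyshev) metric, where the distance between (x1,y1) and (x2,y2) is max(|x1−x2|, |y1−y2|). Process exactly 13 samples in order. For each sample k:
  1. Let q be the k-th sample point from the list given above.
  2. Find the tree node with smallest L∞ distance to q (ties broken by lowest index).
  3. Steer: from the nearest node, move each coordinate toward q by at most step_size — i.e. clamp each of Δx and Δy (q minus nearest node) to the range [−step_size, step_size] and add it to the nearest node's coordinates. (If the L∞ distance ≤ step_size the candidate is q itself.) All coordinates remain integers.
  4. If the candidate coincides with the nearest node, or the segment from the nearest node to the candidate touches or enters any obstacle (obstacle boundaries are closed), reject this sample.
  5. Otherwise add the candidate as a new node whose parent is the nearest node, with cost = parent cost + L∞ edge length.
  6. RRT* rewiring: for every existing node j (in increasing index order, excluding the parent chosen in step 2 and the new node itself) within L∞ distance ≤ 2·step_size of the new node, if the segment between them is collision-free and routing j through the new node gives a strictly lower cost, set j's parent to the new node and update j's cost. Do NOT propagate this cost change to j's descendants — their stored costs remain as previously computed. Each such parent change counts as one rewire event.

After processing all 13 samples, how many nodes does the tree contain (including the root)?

Node count: 5

1. q=(6,17) nearest=0 d=16 new=(6,7) → blocked by [3,8]×[1,7], reject
2. q=(18,6) nearest=0 d=16 new=(8,6) → blocked by [3,8]×[1,7], reject
3. q=(17,7) nearest=0 d=15 new=(8,7) → blocked by [3,8]×[1,7], reject
4. q=(0,21) nearest=0 d=20 new=(0,7) → add node 1 parent=0 cost=6
5. q=(3,18) nearest=1 d=11 new=(3,13) → add node 2 parent=1 cost=12
6. q=(36,22) nearest=2 d=33 new=(9,19) → blocked by [9,11]×[14,19], reject
7. q=(17,9) nearest=2 d=14 new=(9,9) → blocked by [9,14]×[8,12], reject
8. q=(9,9) nearest=2 d=6 new=(9,9) → blocked by [9,14]×[8,12], reject
9. q=(14,3) nearest=2 d=11 new=(9,7) → add node 3 parent=2 cost=18
10. q=(8,11) nearest=3 d=4 new=(8,11) → add node 4 parent=3 cost=22
11. q=(30,12) nearest=3 d=21 new=(15,12) → blocked by [9,14]×[8,12], reject
12. q=(11,7) nearest=3 d=2 new=(11,7) → blocked by [11,19]×[1,7], reject
13. q=(34,13) nearest=3 d=25 new=(15,13) → blocked by [9,14]×[8,12], reject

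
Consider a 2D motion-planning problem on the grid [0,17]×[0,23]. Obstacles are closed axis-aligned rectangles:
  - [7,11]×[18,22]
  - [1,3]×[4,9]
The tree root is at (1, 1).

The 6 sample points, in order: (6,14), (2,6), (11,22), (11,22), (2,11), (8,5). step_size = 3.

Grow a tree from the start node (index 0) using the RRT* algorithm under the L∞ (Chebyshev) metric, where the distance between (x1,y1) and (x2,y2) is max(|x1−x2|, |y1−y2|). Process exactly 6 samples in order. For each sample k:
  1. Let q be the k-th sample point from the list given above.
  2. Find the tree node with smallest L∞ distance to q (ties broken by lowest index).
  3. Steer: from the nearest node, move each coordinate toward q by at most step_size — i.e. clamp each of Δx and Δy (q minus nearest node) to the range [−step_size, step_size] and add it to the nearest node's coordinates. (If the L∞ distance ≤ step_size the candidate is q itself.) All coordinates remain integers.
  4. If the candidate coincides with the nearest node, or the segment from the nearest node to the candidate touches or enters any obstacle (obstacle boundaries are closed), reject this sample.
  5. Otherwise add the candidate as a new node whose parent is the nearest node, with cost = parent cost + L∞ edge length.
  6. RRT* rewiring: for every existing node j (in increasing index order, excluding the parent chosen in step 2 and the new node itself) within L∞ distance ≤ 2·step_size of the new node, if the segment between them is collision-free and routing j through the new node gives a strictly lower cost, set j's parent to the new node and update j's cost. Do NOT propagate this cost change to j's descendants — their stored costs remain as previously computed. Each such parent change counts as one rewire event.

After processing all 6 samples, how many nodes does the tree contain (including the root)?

Node count: 6

1. q=(6,14) nearest=0 d=13 new=(4,4) → add node 1 parent=0 cost=3
2. q=(2,6) nearest=1 d=2 new=(2,6) → blocked by [1,3]×[4,9], reject
3. q=(11,22) nearest=1 d=18 new=(7,7) → add node 2 parent=1 cost=6
4. q=(11,22) nearest=2 d=15 new=(10,10) → add node 3 parent=2 cost=9
5. q=(2,11) nearest=2 d=5 new=(4,10) → add node 4 parent=2 cost=9
6. q=(8,5) nearest=2 d=2 new=(8,5) → add node 5 parent=2 cost=8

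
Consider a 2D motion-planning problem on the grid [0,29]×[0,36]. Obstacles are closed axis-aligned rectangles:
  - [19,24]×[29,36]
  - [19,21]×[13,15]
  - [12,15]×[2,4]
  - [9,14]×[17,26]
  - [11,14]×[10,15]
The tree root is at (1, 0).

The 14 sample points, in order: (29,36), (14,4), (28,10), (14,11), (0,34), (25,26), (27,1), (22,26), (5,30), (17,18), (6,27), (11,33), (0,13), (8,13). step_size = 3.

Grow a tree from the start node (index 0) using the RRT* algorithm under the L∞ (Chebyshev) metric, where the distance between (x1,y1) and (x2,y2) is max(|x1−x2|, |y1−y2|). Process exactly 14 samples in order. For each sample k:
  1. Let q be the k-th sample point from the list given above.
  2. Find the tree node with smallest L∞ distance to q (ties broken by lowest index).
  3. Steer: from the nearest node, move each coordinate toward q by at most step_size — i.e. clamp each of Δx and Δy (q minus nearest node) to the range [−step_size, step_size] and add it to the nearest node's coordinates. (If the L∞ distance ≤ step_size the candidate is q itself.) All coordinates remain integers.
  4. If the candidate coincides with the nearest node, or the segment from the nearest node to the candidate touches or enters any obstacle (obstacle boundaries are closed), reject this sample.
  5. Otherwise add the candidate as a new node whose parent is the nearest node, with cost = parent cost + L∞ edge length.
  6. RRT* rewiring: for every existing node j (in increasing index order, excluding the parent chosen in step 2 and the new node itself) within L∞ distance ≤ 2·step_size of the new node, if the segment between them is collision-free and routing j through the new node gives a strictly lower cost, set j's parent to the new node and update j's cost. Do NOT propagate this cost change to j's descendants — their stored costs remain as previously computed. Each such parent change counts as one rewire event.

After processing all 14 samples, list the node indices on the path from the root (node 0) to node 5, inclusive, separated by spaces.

Path: 0 1 2 3 4 5

1. q=(29,36) nearest=0 d=36 new=(4,3) → add node 1 parent=0 cost=3
2. q=(14,4) nearest=1 d=10 new=(7,4) → add node 2 parent=1 cost=6
3. q=(28,10) nearest=2 d=21 new=(10,7) → add node 3 parent=2 cost=9
4. q=(14,11) nearest=3 d=4 new=(13,10) → blocked by [11,14]×[10,15], reject
5. q=(0,34) nearest=3 d=27 new=(7,10) → add node 4 parent=3 cost=12
6. q=(25,26) nearest=4 d=18 new=(10,13) → add node 5 parent=4 cost=15
7. q=(27,1) nearest=3 d=17 new=(13,4) → blocked by [12,15]×[2,4], reject
8. q=(22,26) nearest=5 d=13 new=(13,16) → blocked by [11,14]×[10,15], reject
9. q=(5,30) nearest=5 d=17 new=(7,16) → add node 6 parent=5 cost=18
10. q=(17,18) nearest=5 d=7 new=(13,16) → blocked by [11,14]×[10,15], reject
11. q=(6,27) nearest=6 d=11 new=(6,19) → add node 7 parent=6 cost=21
12. q=(11,33) nearest=7 d=14 new=(9,22) → blocked by [9,14]×[17,26], reject
13. q=(0,13) nearest=7 d=6 new=(3,16) → add node 8 parent=7 cost=24
14. q=(8,13) nearest=5 d=2 new=(8,13) → add node 9 parent=5 cost=17; rewire 8→9 (22<24)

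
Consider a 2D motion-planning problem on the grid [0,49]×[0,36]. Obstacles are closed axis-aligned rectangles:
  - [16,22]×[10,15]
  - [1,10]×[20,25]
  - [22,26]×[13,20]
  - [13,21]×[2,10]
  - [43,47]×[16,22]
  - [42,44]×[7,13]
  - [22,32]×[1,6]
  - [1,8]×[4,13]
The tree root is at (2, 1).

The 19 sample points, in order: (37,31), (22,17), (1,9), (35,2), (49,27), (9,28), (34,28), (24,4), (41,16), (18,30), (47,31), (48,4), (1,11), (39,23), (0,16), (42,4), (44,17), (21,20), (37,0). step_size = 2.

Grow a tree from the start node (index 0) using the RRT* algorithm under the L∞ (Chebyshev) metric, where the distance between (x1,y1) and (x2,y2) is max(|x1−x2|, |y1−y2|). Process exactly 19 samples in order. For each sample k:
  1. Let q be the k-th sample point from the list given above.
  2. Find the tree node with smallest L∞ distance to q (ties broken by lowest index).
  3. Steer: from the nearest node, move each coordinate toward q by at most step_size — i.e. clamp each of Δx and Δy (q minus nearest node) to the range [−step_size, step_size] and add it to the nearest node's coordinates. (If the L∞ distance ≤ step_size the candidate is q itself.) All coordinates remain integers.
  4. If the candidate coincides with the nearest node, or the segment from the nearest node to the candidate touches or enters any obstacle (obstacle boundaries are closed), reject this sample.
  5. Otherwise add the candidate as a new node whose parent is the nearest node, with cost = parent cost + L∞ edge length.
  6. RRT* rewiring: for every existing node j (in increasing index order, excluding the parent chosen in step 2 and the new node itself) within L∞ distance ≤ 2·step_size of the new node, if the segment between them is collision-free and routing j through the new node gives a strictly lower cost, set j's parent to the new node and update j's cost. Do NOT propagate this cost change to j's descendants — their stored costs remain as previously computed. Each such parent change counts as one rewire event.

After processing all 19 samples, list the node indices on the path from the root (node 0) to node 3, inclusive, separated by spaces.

Path: 0 1 2 3

1. q=(37,31) nearest=0 d=35 new=(4,3) → add node 1 parent=0 cost=2
2. q=(22,17) nearest=1 d=18 new=(6,5) → blocked by [1,8]×[4,13], reject
3. q=(1,9) nearest=1 d=6 new=(2,5) → blocked by [1,8]×[4,13], reject
4. q=(35,2) nearest=1 d=31 new=(6,2) → add node 2 parent=1 cost=4
5. q=(49,27) nearest=2 d=43 new=(8,4) → blocked by [1,8]×[4,13], reject
6. q=(9,28) nearest=1 d=25 new=(6,5) → blocked by [1,8]×[4,13], reject
7. q=(34,28) nearest=2 d=28 new=(8,4) → blocked by [1,8]×[4,13], reject
8. q=(24,4) nearest=2 d=18 new=(8,4) → blocked by [1,8]×[4,13], reject
9. q=(41,16) nearest=2 d=35 new=(8,4) → blocked by [1,8]×[4,13], reject
10. q=(18,30) nearest=1 d=27 new=(6,5) → blocked by [1,8]×[4,13], reject
11. q=(47,31) nearest=2 d=41 new=(8,4) → blocked by [1,8]×[4,13], reject
12. q=(48,4) nearest=2 d=42 new=(8,4) → blocked by [1,8]×[4,13], reject
13. q=(1,11) nearest=1 d=8 new=(2,5) → blocked by [1,8]×[4,13], reject
14. q=(39,23) nearest=2 d=33 new=(8,4) → blocked by [1,8]×[4,13], reject
15. q=(0,16) nearest=1 d=13 new=(2,5) → blocked by [1,8]×[4,13], reject
16. q=(42,4) nearest=2 d=36 new=(8,4) → blocked by [1,8]×[4,13], reject
17. q=(44,17) nearest=2 d=38 new=(8,4) → blocked by [1,8]×[4,13], reject
18. q=(21,20) nearest=1 d=17 new=(6,5) → blocked by [1,8]×[4,13], reject
19. q=(37,0) nearest=2 d=31 new=(8,0) → add node 3 parent=2 cost=6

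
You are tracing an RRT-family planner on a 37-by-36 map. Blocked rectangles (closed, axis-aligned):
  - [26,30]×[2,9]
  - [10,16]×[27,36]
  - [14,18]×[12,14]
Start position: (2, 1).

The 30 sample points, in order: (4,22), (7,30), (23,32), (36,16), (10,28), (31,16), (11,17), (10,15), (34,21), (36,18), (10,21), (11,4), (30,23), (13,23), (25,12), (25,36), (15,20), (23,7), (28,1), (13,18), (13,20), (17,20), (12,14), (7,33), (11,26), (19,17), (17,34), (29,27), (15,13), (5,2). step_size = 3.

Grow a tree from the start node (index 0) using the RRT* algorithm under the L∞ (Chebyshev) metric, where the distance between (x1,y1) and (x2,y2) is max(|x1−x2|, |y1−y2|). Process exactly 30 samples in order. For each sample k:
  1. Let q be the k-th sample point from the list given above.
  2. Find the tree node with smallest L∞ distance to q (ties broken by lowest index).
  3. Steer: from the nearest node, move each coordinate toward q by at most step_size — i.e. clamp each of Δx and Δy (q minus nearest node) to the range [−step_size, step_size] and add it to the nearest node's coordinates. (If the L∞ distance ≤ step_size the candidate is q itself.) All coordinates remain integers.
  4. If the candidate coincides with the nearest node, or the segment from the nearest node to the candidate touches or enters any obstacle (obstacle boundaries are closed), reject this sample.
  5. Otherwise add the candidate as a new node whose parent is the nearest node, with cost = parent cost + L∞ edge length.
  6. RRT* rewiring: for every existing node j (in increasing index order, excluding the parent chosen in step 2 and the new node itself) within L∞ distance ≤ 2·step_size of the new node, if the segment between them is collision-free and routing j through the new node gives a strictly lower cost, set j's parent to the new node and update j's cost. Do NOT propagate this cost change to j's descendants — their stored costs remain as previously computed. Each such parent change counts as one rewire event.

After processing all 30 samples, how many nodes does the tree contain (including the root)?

Node count: 22

1. q=(4,22) nearest=0 d=21 new=(4,4) → add node 1 parent=0 cost=3
2. q=(7,30) nearest=1 d=26 new=(7,7) → add node 2 parent=1 cost=6
3. q=(23,32) nearest=2 d=25 new=(10,10) → add node 3 parent=2 cost=9
4. q=(36,16) nearest=3 d=26 new=(13,13) → add node 4 parent=3 cost=12
5. q=(10,28) nearest=4 d=15 new=(10,16) → add node 5 parent=4 cost=15
6. q=(31,16) nearest=4 d=18 new=(16,16) → blocked by [14,18]×[12,14], reject
7. q=(11,17) nearest=5 d=1 new=(11,17) → add node 6 parent=5 cost=16
8. q=(10,15) nearest=5 d=1 new=(10,15) → add node 7 parent=5 cost=16
9. q=(34,21) nearest=4 d=21 new=(16,16) → blocked by [14,18]×[12,14], reject
10. q=(36,18) nearest=4 d=23 new=(16,16) → blocked by [14,18]×[12,14], reject
11. q=(10,21) nearest=6 d=4 new=(10,20) → add node 8 parent=6 cost=19
12. q=(11,4) nearest=2 d=4 new=(10,4) → add node 9 parent=2 cost=9
13. q=(30,23) nearest=4 d=17 new=(16,16) → blocked by [14,18]×[12,14], reject
14. q=(13,23) nearest=8 d=3 new=(13,23) → add node 10 parent=8 cost=22
15. q=(25,12) nearest=4 d=12 new=(16,12) → blocked by [14,18]×[12,14], reject
16. q=(25,36) nearest=10 d=13 new=(16,26) → add node 11 parent=10 cost=25
17. q=(15,20) nearest=10 d=3 new=(15,20) → add node 12 parent=10 cost=25
18. q=(23,7) nearest=4 d=10 new=(16,10) → blocked by [14,18]×[12,14], reject
19. q=(28,1) nearest=4 d=15 new=(16,10) → blocked by [14,18]×[12,14], reject
20. q=(13,18) nearest=6 d=2 new=(13,18) → add node 13 parent=6 cost=18; rewire 12→13 (20<25)
21. q=(13,20) nearest=12 d=2 new=(13,20) → add node 14 parent=12 cost=22
22. q=(17,20) nearest=12 d=2 new=(17,20) → add node 15 parent=12 cost=22
23. q=(12,14) nearest=4 d=1 new=(12,14) → add node 16 parent=4 cost=13; rewire 7→16 (15<16); rewire 12→16 (19<20); rewire 13→16 (17<18); rewire 14→16 (19<22); rewire 15→16 (19<22)
24. q=(7,33) nearest=11 d=9 new=(13,29) → blocked by [10,16]×[27,36], reject
25. q=(11,26) nearest=10 d=3 new=(11,26) → add node 17 parent=10 cost=25
26. q=(19,17) nearest=15 d=3 new=(19,17) → add node 18 parent=15 cost=22
27. q=(17,34) nearest=11 d=8 new=(17,29) → add node 19 parent=11 cost=28
28. q=(29,27) nearest=18 d=10 new=(22,20) → add node 20 parent=18 cost=25
29. q=(15,13) nearest=4 d=2 new=(15,13) → blocked by [14,18]×[12,14], reject
30. q=(5,2) nearest=1 d=2 new=(5,2) → add node 21 parent=1 cost=5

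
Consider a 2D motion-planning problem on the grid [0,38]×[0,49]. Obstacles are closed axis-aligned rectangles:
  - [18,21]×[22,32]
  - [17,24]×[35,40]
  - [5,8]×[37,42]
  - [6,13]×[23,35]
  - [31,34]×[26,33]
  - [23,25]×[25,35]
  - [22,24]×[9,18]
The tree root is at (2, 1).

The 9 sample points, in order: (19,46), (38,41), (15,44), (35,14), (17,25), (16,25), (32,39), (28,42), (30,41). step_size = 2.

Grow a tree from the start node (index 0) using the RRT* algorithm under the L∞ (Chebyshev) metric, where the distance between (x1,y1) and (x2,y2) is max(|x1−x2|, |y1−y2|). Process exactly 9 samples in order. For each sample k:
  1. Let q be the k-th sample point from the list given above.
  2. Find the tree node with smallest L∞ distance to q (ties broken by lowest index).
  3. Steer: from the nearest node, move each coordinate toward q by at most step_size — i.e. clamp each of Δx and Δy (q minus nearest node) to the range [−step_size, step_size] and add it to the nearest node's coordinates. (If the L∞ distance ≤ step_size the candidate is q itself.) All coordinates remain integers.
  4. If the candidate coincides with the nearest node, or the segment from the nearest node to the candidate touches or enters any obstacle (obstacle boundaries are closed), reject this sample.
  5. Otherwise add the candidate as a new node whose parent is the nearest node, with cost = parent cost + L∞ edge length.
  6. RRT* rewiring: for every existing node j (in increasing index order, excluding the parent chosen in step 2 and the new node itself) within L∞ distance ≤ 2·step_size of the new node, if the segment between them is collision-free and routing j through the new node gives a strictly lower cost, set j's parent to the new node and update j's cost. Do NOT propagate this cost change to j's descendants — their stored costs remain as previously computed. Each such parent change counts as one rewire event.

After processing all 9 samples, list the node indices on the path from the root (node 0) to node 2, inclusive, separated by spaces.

1. q=(19,46) nearest=0 d=45 new=(4,3) → add node 1 parent=0 cost=2
2. q=(38,41) nearest=1 d=38 new=(6,5) → add node 2 parent=1 cost=4
3. q=(15,44) nearest=2 d=39 new=(8,7) → add node 3 parent=2 cost=6
4. q=(35,14) nearest=3 d=27 new=(10,9) → add node 4 parent=3 cost=8
5. q=(17,25) nearest=4 d=16 new=(12,11) → add node 5 parent=4 cost=10
6. q=(16,25) nearest=5 d=14 new=(14,13) → add node 6 parent=5 cost=12
7. q=(32,39) nearest=6 d=26 new=(16,15) → add node 7 parent=6 cost=14
8. q=(28,42) nearest=7 d=27 new=(18,17) → add node 8 parent=7 cost=16
9. q=(30,41) nearest=8 d=24 new=(20,19) → add node 9 parent=8 cost=18

Path: 0 1 2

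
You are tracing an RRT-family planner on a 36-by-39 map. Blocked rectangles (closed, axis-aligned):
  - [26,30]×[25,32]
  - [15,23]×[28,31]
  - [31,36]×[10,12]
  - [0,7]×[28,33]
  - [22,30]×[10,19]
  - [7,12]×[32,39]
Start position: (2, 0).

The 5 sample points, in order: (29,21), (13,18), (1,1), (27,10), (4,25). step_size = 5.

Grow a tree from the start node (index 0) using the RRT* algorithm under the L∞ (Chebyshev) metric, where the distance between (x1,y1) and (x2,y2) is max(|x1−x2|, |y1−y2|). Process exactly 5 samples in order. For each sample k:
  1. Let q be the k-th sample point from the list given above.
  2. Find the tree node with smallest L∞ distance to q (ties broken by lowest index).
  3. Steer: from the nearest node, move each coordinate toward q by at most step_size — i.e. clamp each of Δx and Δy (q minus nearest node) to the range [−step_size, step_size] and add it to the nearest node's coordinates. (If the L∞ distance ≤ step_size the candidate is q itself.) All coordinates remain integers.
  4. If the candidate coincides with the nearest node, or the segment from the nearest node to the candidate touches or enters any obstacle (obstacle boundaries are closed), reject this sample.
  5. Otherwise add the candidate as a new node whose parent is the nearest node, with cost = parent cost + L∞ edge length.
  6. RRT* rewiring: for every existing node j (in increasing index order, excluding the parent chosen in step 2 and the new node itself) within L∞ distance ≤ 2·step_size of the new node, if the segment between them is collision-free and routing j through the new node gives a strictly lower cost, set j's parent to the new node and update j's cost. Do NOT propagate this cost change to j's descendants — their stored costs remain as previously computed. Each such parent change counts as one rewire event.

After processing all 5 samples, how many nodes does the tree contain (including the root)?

1. q=(29,21) nearest=0 d=27 new=(7,5) → add node 1 parent=0 cost=5
2. q=(13,18) nearest=1 d=13 new=(12,10) → add node 2 parent=1 cost=10
3. q=(1,1) nearest=0 d=1 new=(1,1) → add node 3 parent=0 cost=1
4. q=(27,10) nearest=2 d=15 new=(17,10) → add node 4 parent=2 cost=15
5. q=(4,25) nearest=2 d=15 new=(7,15) → add node 5 parent=2 cost=15

Node count: 6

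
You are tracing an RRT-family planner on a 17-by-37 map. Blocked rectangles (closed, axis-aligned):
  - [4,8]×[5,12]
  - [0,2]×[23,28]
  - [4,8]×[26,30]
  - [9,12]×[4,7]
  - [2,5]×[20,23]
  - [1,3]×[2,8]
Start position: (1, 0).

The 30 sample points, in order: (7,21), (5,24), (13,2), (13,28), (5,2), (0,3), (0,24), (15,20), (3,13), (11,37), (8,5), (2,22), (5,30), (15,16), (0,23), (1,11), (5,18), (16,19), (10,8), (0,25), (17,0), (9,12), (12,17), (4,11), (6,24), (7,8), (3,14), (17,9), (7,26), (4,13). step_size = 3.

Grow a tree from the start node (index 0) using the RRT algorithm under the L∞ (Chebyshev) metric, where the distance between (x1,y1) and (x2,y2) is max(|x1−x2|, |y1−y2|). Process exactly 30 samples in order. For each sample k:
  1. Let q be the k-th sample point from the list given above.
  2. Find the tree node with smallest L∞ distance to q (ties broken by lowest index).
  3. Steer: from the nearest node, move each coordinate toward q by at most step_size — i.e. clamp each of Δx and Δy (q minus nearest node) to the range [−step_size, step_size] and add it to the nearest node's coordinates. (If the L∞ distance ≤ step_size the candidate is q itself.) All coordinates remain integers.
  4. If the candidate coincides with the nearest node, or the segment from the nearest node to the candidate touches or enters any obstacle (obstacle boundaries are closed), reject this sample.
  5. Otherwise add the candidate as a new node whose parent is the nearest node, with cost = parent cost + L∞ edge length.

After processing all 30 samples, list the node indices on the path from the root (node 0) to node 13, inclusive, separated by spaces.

Path: 0 3 4 5 6 7 8 10 13

1. q=(7,21) nearest=0 d=21 new=(4,3) → blocked by [1,3]×[2,8], reject
2. q=(5,24) nearest=0 d=24 new=(4,3) → blocked by [1,3]×[2,8], reject
3. q=(13,2) nearest=0 d=12 new=(4,2) → add node 1 parent=0 cost=3
4. q=(13,28) nearest=1 d=26 new=(7,5) → blocked by [4,8]×[5,12], reject
5. q=(5,2) nearest=1 d=1 new=(5,2) → add node 2 parent=1 cost=4
6. q=(0,3) nearest=0 d=3 new=(0,3) → add node 3 parent=0 cost=3
7. q=(0,24) nearest=3 d=21 new=(0,6) → add node 4 parent=3 cost=6
8. q=(15,20) nearest=4 d=15 new=(3,9) → blocked by [1,3]×[2,8], reject
9. q=(3,13) nearest=4 d=7 new=(3,9) → blocked by [1,3]×[2,8], reject
10. q=(11,37) nearest=4 d=31 new=(3,9) → blocked by [1,3]×[2,8], reject
11. q=(8,5) nearest=2 d=3 new=(8,5) → blocked by [4,8]×[5,12], reject
12. q=(2,22) nearest=4 d=16 new=(2,9) → blocked by [1,3]×[2,8], reject
13. q=(5,30) nearest=4 d=24 new=(3,9) → blocked by [1,3]×[2,8], reject
14. q=(15,16) nearest=1 d=14 new=(7,5) → blocked by [4,8]×[5,12], reject
15. q=(0,23) nearest=4 d=17 new=(0,9) → add node 5 parent=4 cost=9
16. q=(1,11) nearest=5 d=2 new=(1,11) → add node 6 parent=5 cost=11
17. q=(5,18) nearest=6 d=7 new=(4,14) → add node 7 parent=6 cost=14
18. q=(16,19) nearest=7 d=12 new=(7,17) → add node 8 parent=7 cost=17
19. q=(10,8) nearest=1 d=6 new=(7,5) → blocked by [4,8]×[5,12], reject
20. q=(0,25) nearest=8 d=8 new=(4,20) → blocked by [2,5]×[20,23], reject
21. q=(17,0) nearest=2 d=12 new=(8,0) → add node 9 parent=2 cost=7
22. q=(9,12) nearest=7 d=5 new=(7,12) → blocked by [4,8]×[5,12], reject
23. q=(12,17) nearest=8 d=5 new=(10,17) → add node 10 parent=8 cost=20
24. q=(4,11) nearest=6 d=3 new=(4,11) → blocked by [4,8]×[5,12], reject
25. q=(6,24) nearest=8 d=7 new=(6,20) → add node 11 parent=8 cost=20
26. q=(7,8) nearest=1 d=6 new=(7,5) → blocked by [4,8]×[5,12], reject
27. q=(3,14) nearest=7 d=1 new=(3,14) → add node 12 parent=7 cost=15
28. q=(17,9) nearest=10 d=8 new=(13,14) → add node 13 parent=10 cost=23
29. q=(7,26) nearest=11 d=6 new=(7,23) → add node 14 parent=11 cost=23
30. q=(4,13) nearest=7 d=1 new=(4,13) → add node 15 parent=7 cost=15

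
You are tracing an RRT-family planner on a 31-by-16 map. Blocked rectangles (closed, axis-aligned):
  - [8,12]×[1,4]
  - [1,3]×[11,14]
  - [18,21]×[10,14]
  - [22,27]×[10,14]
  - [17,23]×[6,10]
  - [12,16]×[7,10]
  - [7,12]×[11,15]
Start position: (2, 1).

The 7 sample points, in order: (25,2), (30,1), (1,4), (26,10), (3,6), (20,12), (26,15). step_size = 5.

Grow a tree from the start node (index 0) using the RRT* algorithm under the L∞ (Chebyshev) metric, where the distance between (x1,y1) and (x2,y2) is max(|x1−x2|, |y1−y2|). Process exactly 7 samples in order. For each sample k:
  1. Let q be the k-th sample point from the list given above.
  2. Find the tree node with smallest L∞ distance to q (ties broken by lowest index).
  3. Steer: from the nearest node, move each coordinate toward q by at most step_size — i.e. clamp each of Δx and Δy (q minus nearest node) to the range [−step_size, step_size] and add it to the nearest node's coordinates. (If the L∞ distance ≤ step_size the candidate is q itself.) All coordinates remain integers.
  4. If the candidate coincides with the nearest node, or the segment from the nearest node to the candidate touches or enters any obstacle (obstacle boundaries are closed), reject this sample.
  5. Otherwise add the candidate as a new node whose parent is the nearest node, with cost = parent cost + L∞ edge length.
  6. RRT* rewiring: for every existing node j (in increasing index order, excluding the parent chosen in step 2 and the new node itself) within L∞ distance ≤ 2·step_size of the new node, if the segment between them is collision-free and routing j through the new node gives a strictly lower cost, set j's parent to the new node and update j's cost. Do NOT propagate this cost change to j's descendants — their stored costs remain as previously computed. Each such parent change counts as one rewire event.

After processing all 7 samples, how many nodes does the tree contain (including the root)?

Node count: 4

1. q=(25,2) nearest=0 d=23 new=(7,2) → add node 1 parent=0 cost=5
2. q=(30,1) nearest=1 d=23 new=(12,1) → blocked by [8,12]×[1,4], reject
3. q=(1,4) nearest=0 d=3 new=(1,4) → add node 2 parent=0 cost=3
4. q=(26,10) nearest=1 d=19 new=(12,7) → blocked by [8,12]×[1,4], reject
5. q=(3,6) nearest=2 d=2 new=(3,6) → add node 3 parent=2 cost=5
6. q=(20,12) nearest=1 d=13 new=(12,7) → blocked by [8,12]×[1,4], reject
7. q=(26,15) nearest=1 d=19 new=(12,7) → blocked by [8,12]×[1,4], reject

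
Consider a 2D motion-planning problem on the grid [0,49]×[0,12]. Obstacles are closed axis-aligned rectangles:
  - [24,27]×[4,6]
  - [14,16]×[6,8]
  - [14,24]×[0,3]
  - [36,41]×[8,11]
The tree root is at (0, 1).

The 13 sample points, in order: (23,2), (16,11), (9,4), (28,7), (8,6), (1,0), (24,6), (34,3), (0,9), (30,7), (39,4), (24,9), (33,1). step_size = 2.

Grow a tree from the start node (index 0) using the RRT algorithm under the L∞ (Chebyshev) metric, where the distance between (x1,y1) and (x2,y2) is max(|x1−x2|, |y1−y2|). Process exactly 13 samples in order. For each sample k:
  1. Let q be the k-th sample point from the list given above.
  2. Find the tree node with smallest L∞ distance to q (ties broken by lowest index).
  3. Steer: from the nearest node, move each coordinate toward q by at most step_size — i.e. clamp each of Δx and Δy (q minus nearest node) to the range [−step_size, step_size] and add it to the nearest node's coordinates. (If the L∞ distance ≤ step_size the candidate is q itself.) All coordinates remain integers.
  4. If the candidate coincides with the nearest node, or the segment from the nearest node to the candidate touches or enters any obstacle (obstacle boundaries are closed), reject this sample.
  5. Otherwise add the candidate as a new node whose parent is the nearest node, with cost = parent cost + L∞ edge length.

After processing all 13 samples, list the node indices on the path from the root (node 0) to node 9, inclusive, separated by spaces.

Path: 0 1 2 3 4 6 7 9

1. q=(23,2) nearest=0 d=23 new=(2,2) → add node 1 parent=0 cost=2
2. q=(16,11) nearest=1 d=14 new=(4,4) → add node 2 parent=1 cost=4
3. q=(9,4) nearest=2 d=5 new=(6,4) → add node 3 parent=2 cost=6
4. q=(28,7) nearest=3 d=22 new=(8,6) → add node 4 parent=3 cost=8
5. q=(8,6) nearest=4 d=0 → coincident, reject
6. q=(1,0) nearest=0 d=1 new=(1,0) → add node 5 parent=0 cost=1
7. q=(24,6) nearest=4 d=16 new=(10,6) → add node 6 parent=4 cost=10
8. q=(34,3) nearest=6 d=24 new=(12,4) → add node 7 parent=6 cost=12
9. q=(0,9) nearest=2 d=5 new=(2,6) → add node 8 parent=2 cost=6
10. q=(30,7) nearest=7 d=18 new=(14,6) → blocked by [14,16]×[6,8], reject
11. q=(39,4) nearest=7 d=27 new=(14,4) → add node 9 parent=7 cost=14
12. q=(24,9) nearest=9 d=10 new=(16,6) → blocked by [14,16]×[6,8], reject
13. q=(33,1) nearest=9 d=19 new=(16,2) → blocked by [14,24]×[0,3], reject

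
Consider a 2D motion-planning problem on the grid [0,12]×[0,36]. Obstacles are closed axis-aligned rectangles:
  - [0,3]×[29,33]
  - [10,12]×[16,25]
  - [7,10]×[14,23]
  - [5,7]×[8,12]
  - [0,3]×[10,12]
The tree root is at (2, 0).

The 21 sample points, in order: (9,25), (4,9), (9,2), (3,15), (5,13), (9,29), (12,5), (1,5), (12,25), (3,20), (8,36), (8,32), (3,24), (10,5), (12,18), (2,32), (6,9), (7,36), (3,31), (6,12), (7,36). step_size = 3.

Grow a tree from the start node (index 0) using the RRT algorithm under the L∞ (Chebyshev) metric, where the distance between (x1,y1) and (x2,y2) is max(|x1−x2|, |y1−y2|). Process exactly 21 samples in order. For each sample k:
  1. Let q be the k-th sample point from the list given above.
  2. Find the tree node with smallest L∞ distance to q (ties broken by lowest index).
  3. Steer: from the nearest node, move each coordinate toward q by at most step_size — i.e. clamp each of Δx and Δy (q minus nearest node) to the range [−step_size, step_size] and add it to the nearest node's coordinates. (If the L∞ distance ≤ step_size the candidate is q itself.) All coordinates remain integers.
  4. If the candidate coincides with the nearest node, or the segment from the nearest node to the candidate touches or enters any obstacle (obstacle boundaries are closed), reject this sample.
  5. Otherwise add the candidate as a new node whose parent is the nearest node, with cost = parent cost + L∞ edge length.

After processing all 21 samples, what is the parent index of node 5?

1. q=(9,25) nearest=0 d=25 new=(5,3) → add node 1 parent=0 cost=3
2. q=(4,9) nearest=1 d=6 new=(4,6) → add node 2 parent=1 cost=6
3. q=(9,2) nearest=1 d=4 new=(8,2) → add node 3 parent=1 cost=6
4. q=(3,15) nearest=2 d=9 new=(3,9) → add node 4 parent=2 cost=9
5. q=(5,13) nearest=4 d=4 new=(5,12) → blocked by [5,7]×[8,12], reject
6. q=(9,29) nearest=4 d=20 new=(6,12) → blocked by [5,7]×[8,12], reject
7. q=(12,5) nearest=3 d=4 new=(11,5) → add node 5 parent=3 cost=9
8. q=(1,5) nearest=2 d=3 new=(1,5) → add node 6 parent=2 cost=9
9. q=(12,25) nearest=4 d=16 new=(6,12) → blocked by [5,7]×[8,12], reject
10. q=(3,20) nearest=4 d=11 new=(3,12) → blocked by [0,3]×[10,12], reject
11. q=(8,36) nearest=4 d=27 new=(6,12) → blocked by [5,7]×[8,12], reject
12. q=(8,32) nearest=4 d=23 new=(6,12) → blocked by [5,7]×[8,12], reject
13. q=(3,24) nearest=4 d=15 new=(3,12) → blocked by [0,3]×[10,12], reject
14. q=(10,5) nearest=5 d=1 new=(10,5) → add node 7 parent=5 cost=10
15. q=(12,18) nearest=4 d=9 new=(6,12) → blocked by [5,7]×[8,12], reject
16. q=(2,32) nearest=4 d=23 new=(2,12) → blocked by [0,3]×[10,12], reject
17. q=(6,9) nearest=2 d=3 new=(6,9) → blocked by [5,7]×[8,12], reject
18. q=(7,36) nearest=4 d=27 new=(6,12) → blocked by [5,7]×[8,12], reject
19. q=(3,31) nearest=4 d=22 new=(3,12) → blocked by [0,3]×[10,12], reject
20. q=(6,12) nearest=4 d=3 new=(6,12) → blocked by [5,7]×[8,12], reject
21. q=(7,36) nearest=4 d=27 new=(6,12) → blocked by [5,7]×[8,12], reject

Parent of node 5: 3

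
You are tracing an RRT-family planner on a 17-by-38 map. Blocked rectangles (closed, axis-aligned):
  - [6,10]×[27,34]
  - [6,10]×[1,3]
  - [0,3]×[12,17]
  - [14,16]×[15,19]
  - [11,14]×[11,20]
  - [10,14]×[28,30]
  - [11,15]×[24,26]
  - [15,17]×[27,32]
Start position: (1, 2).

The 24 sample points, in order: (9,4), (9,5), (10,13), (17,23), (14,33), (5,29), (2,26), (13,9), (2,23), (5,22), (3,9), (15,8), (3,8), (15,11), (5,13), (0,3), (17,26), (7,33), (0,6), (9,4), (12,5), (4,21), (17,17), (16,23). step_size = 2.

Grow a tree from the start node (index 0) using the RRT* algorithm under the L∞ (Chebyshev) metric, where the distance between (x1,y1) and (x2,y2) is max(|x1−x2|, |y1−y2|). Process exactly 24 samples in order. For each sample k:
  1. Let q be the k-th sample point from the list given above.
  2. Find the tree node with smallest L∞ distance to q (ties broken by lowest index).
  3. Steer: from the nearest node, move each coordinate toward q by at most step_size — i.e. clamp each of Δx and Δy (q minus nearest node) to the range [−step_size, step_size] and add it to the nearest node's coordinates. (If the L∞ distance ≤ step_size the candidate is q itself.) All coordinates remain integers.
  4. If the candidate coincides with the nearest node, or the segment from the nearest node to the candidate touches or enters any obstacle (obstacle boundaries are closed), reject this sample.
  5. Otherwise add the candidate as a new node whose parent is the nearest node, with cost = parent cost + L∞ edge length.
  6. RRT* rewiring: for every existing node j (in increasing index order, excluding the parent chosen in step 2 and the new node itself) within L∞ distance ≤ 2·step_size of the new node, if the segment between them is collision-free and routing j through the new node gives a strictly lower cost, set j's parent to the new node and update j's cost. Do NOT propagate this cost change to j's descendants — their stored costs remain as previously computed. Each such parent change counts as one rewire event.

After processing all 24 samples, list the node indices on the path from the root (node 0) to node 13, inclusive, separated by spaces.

Path: 0 13

1. q=(9,4) nearest=0 d=8 new=(3,4) → add node 1 parent=0 cost=2
2. q=(9,5) nearest=1 d=6 new=(5,5) → add node 2 parent=1 cost=4
3. q=(10,13) nearest=2 d=8 new=(7,7) → add node 3 parent=2 cost=6
4. q=(17,23) nearest=3 d=16 new=(9,9) → add node 4 parent=3 cost=8
5. q=(14,33) nearest=4 d=24 new=(11,11) → blocked by [11,14]×[11,20], reject
6. q=(5,29) nearest=4 d=20 new=(7,11) → add node 5 parent=4 cost=10
7. q=(2,26) nearest=5 d=15 new=(5,13) → add node 6 parent=5 cost=12
8. q=(13,9) nearest=4 d=4 new=(11,9) → add node 7 parent=4 cost=10
9. q=(2,23) nearest=6 d=10 new=(3,15) → blocked by [0,3]×[12,17], reject
10. q=(5,22) nearest=6 d=9 new=(5,15) → add node 8 parent=6 cost=14
11. q=(3,9) nearest=2 d=4 new=(3,7) → add node 9 parent=2 cost=6
12. q=(15,8) nearest=7 d=4 new=(13,8) → add node 10 parent=7 cost=12
13. q=(3,8) nearest=9 d=1 new=(3,8) → add node 11 parent=9 cost=7
14. q=(15,11) nearest=10 d=3 new=(15,10) → add node 12 parent=10 cost=14
15. q=(5,13) nearest=6 d=0 → coincident, reject
16. q=(0,3) nearest=0 d=1 new=(0,3) → add node 13 parent=0 cost=1; rewire 9→13 (5<6)
17. q=(17,26) nearest=8 d=12 new=(7,17) → add node 14 parent=8 cost=16
18. q=(7,33) nearest=14 d=16 new=(7,19) → add node 15 parent=14 cost=18
19. q=(0,6) nearest=1 d=3 new=(1,6) → add node 16 parent=1 cost=4; rewire 11→16 (6<7)
20. q=(9,4) nearest=3 d=3 new=(9,5) → add node 17 parent=3 cost=8
21. q=(12,5) nearest=10 d=3 new=(12,6) → add node 18 parent=10 cost=14
22. q=(4,21) nearest=15 d=3 new=(5,21) → add node 19 parent=15 cost=20
23. q=(17,17) nearest=12 d=7 new=(17,12) → add node 20 parent=12 cost=16
24. q=(16,23) nearest=14 d=9 new=(9,19) → add node 21 parent=14 cost=18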